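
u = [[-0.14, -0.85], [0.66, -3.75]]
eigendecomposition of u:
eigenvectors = [[0.98, 0.24], [0.19, 0.97]]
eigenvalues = [-0.3, -3.59]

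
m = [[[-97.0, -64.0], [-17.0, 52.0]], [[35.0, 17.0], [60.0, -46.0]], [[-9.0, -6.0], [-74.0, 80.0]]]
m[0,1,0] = -17.0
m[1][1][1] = -46.0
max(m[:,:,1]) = 80.0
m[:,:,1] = [[-64.0, 52.0], [17.0, -46.0], [-6.0, 80.0]]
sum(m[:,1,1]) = 86.0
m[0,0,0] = -97.0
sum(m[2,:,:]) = -9.0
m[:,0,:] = [[-97.0, -64.0], [35.0, 17.0], [-9.0, -6.0]]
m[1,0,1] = 17.0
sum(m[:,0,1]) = -53.0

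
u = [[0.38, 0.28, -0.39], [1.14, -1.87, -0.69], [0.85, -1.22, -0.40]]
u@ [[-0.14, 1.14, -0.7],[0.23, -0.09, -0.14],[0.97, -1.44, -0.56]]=[[-0.37, 0.97, -0.09], [-1.26, 2.46, -0.15], [-0.79, 1.65, -0.20]]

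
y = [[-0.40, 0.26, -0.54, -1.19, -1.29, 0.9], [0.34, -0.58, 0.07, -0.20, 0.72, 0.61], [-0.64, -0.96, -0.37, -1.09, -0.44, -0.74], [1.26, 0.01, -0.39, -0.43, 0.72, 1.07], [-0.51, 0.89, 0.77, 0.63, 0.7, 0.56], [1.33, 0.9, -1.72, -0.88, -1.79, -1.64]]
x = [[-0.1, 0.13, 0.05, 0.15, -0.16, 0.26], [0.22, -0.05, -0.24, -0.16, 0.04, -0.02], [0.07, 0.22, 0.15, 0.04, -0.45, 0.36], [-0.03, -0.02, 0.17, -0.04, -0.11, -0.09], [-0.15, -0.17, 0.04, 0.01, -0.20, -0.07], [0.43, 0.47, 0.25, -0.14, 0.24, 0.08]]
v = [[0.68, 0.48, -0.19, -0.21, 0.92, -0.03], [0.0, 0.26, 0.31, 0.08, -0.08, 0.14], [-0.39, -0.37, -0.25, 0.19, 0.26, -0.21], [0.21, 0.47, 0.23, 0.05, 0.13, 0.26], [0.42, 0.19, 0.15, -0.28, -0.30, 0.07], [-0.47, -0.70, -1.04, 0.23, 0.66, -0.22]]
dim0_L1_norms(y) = [4.48, 3.6, 3.86, 4.42, 5.66, 5.52]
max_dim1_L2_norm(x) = 0.74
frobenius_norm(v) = 2.34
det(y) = -0.10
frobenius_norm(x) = 1.18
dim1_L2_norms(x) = [0.38, 0.37, 0.64, 0.23, 0.31, 0.74]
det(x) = -0.00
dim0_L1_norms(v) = [2.17, 2.47, 2.17, 1.04, 2.35, 0.93]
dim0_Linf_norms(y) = [1.33, 0.96, 1.72, 1.19, 1.79, 1.64]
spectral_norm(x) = 0.81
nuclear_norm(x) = 2.19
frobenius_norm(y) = 5.28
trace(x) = -0.16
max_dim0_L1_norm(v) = 2.47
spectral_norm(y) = 3.93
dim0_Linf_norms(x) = [0.43, 0.47, 0.25, 0.16, 0.45, 0.36]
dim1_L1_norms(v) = [2.51, 0.87, 1.67, 1.35, 1.41, 3.32]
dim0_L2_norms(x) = [0.52, 0.56, 0.42, 0.27, 0.58, 0.47]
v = y @ x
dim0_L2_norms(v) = [1.03, 1.09, 1.16, 0.47, 1.21, 0.43]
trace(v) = 0.22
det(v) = 0.00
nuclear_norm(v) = 3.95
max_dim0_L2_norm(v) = 1.21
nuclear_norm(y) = 10.44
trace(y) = -2.72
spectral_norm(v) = 1.83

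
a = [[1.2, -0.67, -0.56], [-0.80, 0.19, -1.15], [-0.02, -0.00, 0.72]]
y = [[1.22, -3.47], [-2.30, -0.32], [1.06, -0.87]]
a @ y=[[2.41,-3.46], [-2.63,3.72], [0.74,-0.56]]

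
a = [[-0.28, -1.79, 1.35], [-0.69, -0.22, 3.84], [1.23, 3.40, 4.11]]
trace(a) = 3.61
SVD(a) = [[0.07, -0.65, 0.76],[0.53, -0.62, -0.58],[0.85, 0.44, 0.3]] @ diag([6.224720299425019, 3.3523882534910983, 0.5953571967995672]) @ [[0.11, 0.42, 0.9], [0.34, 0.83, -0.43], [0.93, -0.35, 0.06]]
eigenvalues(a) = [-3.2, 0.63, 6.19]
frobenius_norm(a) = 7.10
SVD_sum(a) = [[0.04, 0.18, 0.38], [0.35, 1.39, 2.96], [0.56, 2.23, 4.74]] + [[-0.75, -1.81, 0.94],[-0.72, -1.74, 0.90],[0.51, 1.23, -0.64]] + [[0.42, -0.16, 0.03],[-0.32, 0.12, -0.02],[0.17, -0.06, 0.01]]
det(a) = -12.42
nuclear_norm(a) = 10.17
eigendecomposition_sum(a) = [[-0.78, -1.57, 0.97],  [-0.87, -1.76, 1.08],  [0.54, 1.08, -0.67]] + [[0.47, -0.32, 0.17], [-0.21, 0.14, -0.08], [0.04, -0.03, 0.01]] + [[0.03, 0.1, 0.21],  [0.39, 1.39, 2.83],  [0.66, 2.34, 4.76]]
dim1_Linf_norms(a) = [1.79, 3.84, 4.11]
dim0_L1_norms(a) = [2.2, 5.41, 9.3]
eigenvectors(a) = [[-0.61,-0.91,0.04], [-0.68,0.41,0.51], [0.42,-0.07,0.86]]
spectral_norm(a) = 6.22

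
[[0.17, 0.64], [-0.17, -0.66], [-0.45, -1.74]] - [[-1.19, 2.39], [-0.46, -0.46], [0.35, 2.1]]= [[1.36, -1.75], [0.29, -0.2], [-0.8, -3.84]]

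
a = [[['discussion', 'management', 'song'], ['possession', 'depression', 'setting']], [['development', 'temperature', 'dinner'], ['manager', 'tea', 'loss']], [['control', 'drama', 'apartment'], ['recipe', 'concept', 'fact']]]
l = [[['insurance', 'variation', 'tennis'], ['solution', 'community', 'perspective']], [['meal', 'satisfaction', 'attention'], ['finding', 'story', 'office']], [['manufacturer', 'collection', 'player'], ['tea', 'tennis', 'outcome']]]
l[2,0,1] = 'collection'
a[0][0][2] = 'song'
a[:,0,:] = [['discussion', 'management', 'song'], ['development', 'temperature', 'dinner'], ['control', 'drama', 'apartment']]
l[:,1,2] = ['perspective', 'office', 'outcome']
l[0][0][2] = 'tennis'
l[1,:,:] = [['meal', 'satisfaction', 'attention'], ['finding', 'story', 'office']]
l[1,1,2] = 'office'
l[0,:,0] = ['insurance', 'solution']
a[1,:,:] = [['development', 'temperature', 'dinner'], ['manager', 'tea', 'loss']]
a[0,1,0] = 'possession'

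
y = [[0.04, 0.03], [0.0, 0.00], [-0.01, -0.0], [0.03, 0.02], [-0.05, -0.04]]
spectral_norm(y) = 0.09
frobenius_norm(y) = 0.09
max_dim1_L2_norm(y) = 0.06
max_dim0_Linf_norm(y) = 0.05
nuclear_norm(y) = 0.10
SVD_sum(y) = [[0.04, 0.03],  [0.00, 0.00],  [-0.01, -0.0],  [0.03, 0.02],  [-0.05, -0.04]] + [[0.0, -0.0], [0.0, 0.00], [-0.0, 0.00], [0.00, -0.0], [0.0, -0.0]]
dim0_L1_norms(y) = [0.13, 0.09]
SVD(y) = [[-0.56,0.01], [0.0,0.0], [0.09,-0.91], [-0.40,0.31], [0.72,0.29]] @ diag([0.08919645782748606, 0.006632639823592373]) @ [[-0.80, -0.60], [0.6, -0.8]]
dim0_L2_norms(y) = [0.07, 0.05]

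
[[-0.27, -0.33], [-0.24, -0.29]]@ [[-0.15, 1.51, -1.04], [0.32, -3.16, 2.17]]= [[-0.07, 0.64, -0.44], [-0.06, 0.55, -0.38]]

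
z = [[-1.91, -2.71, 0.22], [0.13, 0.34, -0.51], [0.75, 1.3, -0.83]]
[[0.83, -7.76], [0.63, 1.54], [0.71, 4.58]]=z@ [[-1.15,1.13],[0.40,1.95],[-1.27,-1.44]]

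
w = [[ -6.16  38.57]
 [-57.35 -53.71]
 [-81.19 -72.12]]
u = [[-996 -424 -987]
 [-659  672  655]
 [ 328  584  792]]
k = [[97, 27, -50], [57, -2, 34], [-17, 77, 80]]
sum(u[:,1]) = 832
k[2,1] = 77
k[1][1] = -2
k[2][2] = 80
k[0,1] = 27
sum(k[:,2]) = 64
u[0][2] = -987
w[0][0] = -6.16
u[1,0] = -659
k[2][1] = 77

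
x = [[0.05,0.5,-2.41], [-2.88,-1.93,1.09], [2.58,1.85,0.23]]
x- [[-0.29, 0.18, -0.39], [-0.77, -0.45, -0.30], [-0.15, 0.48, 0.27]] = [[0.34, 0.32, -2.02],  [-2.11, -1.48, 1.39],  [2.73, 1.37, -0.04]]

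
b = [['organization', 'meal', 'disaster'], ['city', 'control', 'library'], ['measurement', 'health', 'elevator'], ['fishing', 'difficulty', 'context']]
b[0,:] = ['organization', 'meal', 'disaster']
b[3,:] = ['fishing', 'difficulty', 'context']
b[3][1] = 'difficulty'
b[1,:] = ['city', 'control', 'library']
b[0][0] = 'organization'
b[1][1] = 'control'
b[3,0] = 'fishing'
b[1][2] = 'library'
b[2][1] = 'health'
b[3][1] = 'difficulty'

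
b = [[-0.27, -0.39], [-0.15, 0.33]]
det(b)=-0.148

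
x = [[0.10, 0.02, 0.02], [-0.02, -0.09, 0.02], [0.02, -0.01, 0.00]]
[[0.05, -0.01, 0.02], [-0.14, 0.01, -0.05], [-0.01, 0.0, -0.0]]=x@[[0.19, -0.02, 0.07], [1.53, -0.16, 0.52], [0.16, -0.02, 0.05]]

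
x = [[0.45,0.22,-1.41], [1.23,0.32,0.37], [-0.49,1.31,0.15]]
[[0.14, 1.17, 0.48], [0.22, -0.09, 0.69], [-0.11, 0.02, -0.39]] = x @[[0.19, 0.12, 0.62], [-0.01, 0.15, -0.05], [-0.04, -0.77, -0.15]]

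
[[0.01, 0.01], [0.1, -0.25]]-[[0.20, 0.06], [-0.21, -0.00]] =[[-0.19, -0.05], [0.31, -0.25]]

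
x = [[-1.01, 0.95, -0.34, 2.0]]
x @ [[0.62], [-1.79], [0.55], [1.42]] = [[0.33]]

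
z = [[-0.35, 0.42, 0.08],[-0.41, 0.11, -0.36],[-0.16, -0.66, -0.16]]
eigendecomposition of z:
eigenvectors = [[(0.35+0.53j), 0.35-0.53j, -0.25+0.00j], [-0.33+0.21j, (-0.33-0.21j), (-0.59+0j)], [(-0.67+0j), -0.67-0.00j, (0.77+0j)]]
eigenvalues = [(-0.4+0.33j), (-0.4-0.33j), (0.4+0j)]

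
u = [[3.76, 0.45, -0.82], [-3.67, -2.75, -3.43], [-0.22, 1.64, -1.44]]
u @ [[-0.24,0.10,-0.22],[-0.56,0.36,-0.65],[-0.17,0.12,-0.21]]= [[-1.01, 0.44, -0.95], [3.00, -1.77, 3.32], [-0.62, 0.40, -0.72]]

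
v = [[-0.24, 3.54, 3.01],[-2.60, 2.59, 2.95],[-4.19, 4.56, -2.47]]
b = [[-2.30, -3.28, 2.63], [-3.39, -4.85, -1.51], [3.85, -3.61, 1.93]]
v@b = [[0.14, -27.25, -0.17], [8.56, -14.68, -5.06], [-15.33, 0.54, -22.67]]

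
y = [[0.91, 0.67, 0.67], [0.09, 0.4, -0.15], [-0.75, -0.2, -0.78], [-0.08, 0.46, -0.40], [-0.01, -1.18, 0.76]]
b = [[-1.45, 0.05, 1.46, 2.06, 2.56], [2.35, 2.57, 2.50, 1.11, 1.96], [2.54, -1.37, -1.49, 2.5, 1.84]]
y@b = [[1.96, 0.85, 2.01, 4.29, 4.88], [0.43, 1.24, 1.35, 0.25, 0.74], [-1.36, 0.52, -0.43, -3.72, -3.75], [0.18, 1.73, 1.63, -0.65, -0.04], [-0.83, -4.07, -4.1, 0.57, -0.94]]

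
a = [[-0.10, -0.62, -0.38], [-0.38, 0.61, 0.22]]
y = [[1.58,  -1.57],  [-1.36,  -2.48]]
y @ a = [[0.44, -1.94, -0.95], [1.08, -0.67, -0.03]]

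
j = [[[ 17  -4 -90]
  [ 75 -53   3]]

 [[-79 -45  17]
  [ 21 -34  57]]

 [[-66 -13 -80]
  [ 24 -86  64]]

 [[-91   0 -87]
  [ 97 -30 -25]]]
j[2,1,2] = 64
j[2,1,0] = 24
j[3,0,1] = 0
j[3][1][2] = -25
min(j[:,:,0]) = -91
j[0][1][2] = 3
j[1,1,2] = 57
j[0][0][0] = 17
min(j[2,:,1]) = -86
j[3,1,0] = 97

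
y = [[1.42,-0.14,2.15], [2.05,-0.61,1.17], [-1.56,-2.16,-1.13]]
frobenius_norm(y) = 4.58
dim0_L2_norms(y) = [2.94, 2.25, 2.7]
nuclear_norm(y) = 6.93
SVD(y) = [[-0.61, 0.34, -0.72], [-0.53, 0.5, 0.68], [0.59, 0.80, -0.12]] @ diag([3.9671703628339503, 2.1308944009212425, 0.8360313178191573]) @ [[-0.72, -0.22, -0.65], [0.12, -0.97, 0.19], [0.68, -0.06, -0.73]]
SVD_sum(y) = [[1.74, 0.52, 1.57], [1.53, 0.46, 1.38], [-1.7, -0.51, -1.53]] + [[0.09, -0.70, 0.14], [0.13, -1.04, 0.20], [0.20, -1.66, 0.32]] + [[-0.41,0.04,0.44], [0.39,-0.03,-0.42], [-0.07,0.01,0.08]]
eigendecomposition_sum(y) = [[(0.91+0.64j), -0.42+0.75j, (0.96+0.03j)], [0.87+0.13j, -0.02+0.68j, (0.68-0.32j)], [(-1.04+0.7j), (-0.63-0.74j), (-0.41+1j)]] + [[(0.91-0.64j), -0.42-0.75j, (0.96-0.03j)], [(0.87-0.13j), -0.02-0.68j, (0.68+0.32j)], [(-1.04-0.7j), (-0.63+0.74j), -0.41-1.00j]] + [[-0.40+0.00j, 0.70+0.00j, (0.24+0j)], [(0.32-0j), (-0.56-0j), -0.19-0.00j], [(0.51-0j), (-0.91-0j), (-0.31-0j)]]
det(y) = -7.07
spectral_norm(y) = 3.97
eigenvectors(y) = [[(0.21+0.55j), 0.21-0.55j, -0.55+0.00j], [0.34+0.31j, 0.34-0.31j, (0.44+0j)], [(-0.66+0j), (-0.66-0j), 0.71+0.00j]]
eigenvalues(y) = [(0.47+2.32j), (0.47-2.32j), (-1.27+0j)]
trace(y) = -0.32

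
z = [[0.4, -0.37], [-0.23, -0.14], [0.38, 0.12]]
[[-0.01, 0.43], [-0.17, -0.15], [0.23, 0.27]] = z@[[0.44, 0.81], [0.51, -0.28]]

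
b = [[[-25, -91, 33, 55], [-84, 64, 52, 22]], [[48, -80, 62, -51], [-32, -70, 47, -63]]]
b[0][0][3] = 55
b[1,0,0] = 48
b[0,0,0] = -25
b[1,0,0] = 48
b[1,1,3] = -63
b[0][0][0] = -25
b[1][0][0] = 48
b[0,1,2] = 52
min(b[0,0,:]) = -91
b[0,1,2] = 52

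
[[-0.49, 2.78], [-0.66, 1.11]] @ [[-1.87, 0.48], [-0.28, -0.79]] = [[0.14, -2.43], [0.92, -1.19]]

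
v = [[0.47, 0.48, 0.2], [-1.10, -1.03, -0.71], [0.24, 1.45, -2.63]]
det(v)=0.017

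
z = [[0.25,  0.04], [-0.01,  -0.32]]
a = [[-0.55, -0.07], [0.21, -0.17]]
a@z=[[-0.14, 0.00], [0.05, 0.06]]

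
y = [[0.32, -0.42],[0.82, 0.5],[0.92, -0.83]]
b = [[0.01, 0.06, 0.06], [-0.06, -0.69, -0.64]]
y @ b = [[0.03, 0.31, 0.29],  [-0.02, -0.30, -0.27],  [0.06, 0.63, 0.59]]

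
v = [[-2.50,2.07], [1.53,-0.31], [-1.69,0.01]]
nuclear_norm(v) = 4.93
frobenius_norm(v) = 3.98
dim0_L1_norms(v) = [5.72, 2.39]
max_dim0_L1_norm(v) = 5.72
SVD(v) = [[-0.84,-0.54], [0.39,-0.42], [-0.39,0.73]] @ diag([3.819874548628382, 1.1120514523802931]) @ [[0.87, -0.49], [-0.49, -0.87]]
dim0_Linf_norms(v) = [2.5, 2.07]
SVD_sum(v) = [[-2.79, 1.55], [1.3, -0.72], [-1.3, 0.72]] + [[0.29, 0.52], [0.23, 0.41], [-0.39, -0.71]]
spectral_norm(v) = 3.82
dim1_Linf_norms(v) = [2.5, 1.53, 1.69]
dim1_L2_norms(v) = [3.25, 1.56, 1.69]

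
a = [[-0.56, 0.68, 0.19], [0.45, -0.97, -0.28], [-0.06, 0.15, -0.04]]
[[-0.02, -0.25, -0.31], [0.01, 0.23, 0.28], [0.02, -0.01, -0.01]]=a@[[0.05,0.4,0.49], [0.08,0.02,0.04], [-0.23,-0.23,-0.34]]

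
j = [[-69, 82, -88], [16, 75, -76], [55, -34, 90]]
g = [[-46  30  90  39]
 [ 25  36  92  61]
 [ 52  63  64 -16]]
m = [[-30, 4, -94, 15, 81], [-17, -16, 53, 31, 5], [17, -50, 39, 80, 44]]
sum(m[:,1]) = -62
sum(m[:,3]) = 126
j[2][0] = 55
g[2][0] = 52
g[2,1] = 63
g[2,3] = -16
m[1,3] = 31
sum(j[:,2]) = -74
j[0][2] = -88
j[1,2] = -76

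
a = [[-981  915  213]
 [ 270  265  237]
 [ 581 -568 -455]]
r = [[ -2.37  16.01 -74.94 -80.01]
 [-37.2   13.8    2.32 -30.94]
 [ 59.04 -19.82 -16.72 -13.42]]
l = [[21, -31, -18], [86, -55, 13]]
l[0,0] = 21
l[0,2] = -18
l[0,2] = -18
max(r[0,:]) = 16.01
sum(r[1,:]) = -52.02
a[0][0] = -981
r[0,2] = -74.94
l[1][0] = 86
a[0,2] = 213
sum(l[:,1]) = -86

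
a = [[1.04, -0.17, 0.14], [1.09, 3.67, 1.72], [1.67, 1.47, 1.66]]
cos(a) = [[0.42, 0.09, -0.14], [0.12, -0.04, -0.34], [-0.81, -0.36, 0.46]]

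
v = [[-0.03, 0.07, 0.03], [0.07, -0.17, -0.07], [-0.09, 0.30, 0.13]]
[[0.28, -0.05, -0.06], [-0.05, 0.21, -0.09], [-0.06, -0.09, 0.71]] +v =[[0.25,0.02,-0.03],[0.02,0.04,-0.16],[-0.15,0.21,0.84]]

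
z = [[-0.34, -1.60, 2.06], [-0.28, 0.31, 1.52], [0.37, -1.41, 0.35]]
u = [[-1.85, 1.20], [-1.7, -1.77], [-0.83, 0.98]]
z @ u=[[1.64, 4.44], [-1.27, 0.6], [1.42, 3.28]]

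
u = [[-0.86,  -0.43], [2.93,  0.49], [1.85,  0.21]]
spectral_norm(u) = 3.62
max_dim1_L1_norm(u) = 3.42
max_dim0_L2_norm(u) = 3.57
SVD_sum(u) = [[-0.91, -0.16],[2.93, 0.51],[1.83, 0.32]] + [[0.05, -0.27], [0.00, -0.02], [0.02, -0.11]]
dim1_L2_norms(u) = [0.96, 2.97, 1.86]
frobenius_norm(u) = 3.64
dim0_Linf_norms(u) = [2.93, 0.49]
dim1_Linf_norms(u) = [0.86, 2.93, 1.85]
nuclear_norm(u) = 3.92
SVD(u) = [[-0.25,-0.93], [0.82,-0.06], [0.51,-0.37]] @ diag([3.623158666124083, 0.2980289920292193]) @ [[0.99, 0.17], [-0.17, 0.99]]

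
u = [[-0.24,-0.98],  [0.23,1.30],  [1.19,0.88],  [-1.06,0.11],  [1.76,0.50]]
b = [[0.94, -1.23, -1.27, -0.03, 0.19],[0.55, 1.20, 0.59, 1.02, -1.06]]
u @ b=[[-0.76,-0.88,-0.27,-0.99,0.99],[0.93,1.28,0.47,1.32,-1.33],[1.60,-0.41,-0.99,0.86,-0.71],[-0.94,1.44,1.41,0.14,-0.32],[1.93,-1.56,-1.94,0.46,-0.2]]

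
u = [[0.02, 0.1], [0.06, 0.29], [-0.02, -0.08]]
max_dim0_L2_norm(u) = 0.32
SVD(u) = [[-0.31, -0.26], [-0.91, -0.17], [0.25, -0.95]] @ diag([0.32386503251521714, 0.003382412440462717]) @ [[-0.2, -0.98], [0.98, -0.2]]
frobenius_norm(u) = 0.32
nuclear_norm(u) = 0.33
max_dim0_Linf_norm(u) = 0.29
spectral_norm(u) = 0.32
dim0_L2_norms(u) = [0.07, 0.32]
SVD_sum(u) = [[0.02, 0.1],[0.06, 0.29],[-0.02, -0.08]] + [[-0.00, 0.00], [-0.0, 0.00], [-0.0, 0.00]]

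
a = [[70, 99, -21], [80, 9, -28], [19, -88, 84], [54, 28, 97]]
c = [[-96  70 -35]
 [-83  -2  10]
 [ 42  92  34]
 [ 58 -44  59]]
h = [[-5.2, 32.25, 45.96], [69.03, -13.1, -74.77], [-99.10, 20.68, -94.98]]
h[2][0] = -99.1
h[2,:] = [-99.1, 20.68, -94.98]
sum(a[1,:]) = 61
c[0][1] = 70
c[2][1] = 92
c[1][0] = -83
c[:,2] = [-35, 10, 34, 59]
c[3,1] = -44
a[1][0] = 80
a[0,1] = 99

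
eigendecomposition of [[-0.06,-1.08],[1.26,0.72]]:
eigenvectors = [[0.23-0.64j, 0.23+0.64j], [(-0.73+0j), -0.73-0.00j]]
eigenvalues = [(0.33+1.1j), (0.33-1.1j)]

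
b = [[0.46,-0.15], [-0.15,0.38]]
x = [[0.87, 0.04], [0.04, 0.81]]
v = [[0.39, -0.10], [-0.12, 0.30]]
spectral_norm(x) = 0.89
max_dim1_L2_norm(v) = 0.4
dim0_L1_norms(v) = [0.51, 0.4]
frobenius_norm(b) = 0.63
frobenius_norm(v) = 0.52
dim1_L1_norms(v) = [0.49, 0.42]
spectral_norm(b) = 0.58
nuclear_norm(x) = 1.68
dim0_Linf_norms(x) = [0.87, 0.81]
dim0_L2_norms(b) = [0.48, 0.41]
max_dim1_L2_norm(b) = 0.48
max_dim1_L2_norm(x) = 0.87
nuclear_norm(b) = 0.84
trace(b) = 0.84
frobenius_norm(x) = 1.19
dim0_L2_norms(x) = [0.87, 0.81]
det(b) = 0.15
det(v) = 0.10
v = b @ x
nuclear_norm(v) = 0.69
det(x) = 0.70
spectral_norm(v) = 0.46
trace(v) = 0.69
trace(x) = 1.68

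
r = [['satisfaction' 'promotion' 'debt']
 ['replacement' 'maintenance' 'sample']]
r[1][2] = 'sample'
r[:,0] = ['satisfaction', 'replacement']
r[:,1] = ['promotion', 'maintenance']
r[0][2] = 'debt'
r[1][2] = 'sample'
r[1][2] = 'sample'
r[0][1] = 'promotion'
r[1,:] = ['replacement', 'maintenance', 'sample']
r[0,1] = 'promotion'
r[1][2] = 'sample'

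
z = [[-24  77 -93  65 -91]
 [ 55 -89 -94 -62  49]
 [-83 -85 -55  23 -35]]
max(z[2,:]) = 23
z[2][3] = 23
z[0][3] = 65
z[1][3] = -62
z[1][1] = -89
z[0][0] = -24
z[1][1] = -89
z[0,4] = -91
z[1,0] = 55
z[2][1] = -85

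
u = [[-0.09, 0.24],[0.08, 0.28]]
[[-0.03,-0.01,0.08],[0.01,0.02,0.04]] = u @ [[0.28, 0.15, -0.29], [-0.03, 0.02, 0.24]]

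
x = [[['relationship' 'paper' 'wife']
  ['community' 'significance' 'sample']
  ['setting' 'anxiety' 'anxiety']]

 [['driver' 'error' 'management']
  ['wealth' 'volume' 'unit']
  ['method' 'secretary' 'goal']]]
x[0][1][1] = 'significance'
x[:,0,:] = [['relationship', 'paper', 'wife'], ['driver', 'error', 'management']]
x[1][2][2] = 'goal'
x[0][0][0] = 'relationship'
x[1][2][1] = 'secretary'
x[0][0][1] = 'paper'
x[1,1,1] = 'volume'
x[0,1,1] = 'significance'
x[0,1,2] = 'sample'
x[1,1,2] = 'unit'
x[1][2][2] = 'goal'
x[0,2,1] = 'anxiety'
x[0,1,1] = 'significance'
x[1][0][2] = 'management'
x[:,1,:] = [['community', 'significance', 'sample'], ['wealth', 'volume', 'unit']]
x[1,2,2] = 'goal'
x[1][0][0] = 'driver'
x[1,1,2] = 'unit'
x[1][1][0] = 'wealth'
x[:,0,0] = ['relationship', 'driver']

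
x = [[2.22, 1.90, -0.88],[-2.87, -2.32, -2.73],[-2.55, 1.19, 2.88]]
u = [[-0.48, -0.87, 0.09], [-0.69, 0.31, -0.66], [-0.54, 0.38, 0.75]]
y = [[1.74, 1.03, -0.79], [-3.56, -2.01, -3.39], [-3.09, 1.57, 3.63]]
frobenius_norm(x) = 6.83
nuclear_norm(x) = 10.78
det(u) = -1.00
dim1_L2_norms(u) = [1.0, 1.0, 1.0]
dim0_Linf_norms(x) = [2.87, 2.32, 2.88]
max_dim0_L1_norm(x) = 7.64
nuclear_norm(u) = 3.00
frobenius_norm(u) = 1.73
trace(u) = 0.58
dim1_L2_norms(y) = [2.17, 5.31, 5.02]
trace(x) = 2.78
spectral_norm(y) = 5.61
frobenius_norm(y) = 7.62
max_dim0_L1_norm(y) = 8.39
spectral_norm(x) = 5.04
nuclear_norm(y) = 11.72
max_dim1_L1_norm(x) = 7.92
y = x + u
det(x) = 29.52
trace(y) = 3.36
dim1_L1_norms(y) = [3.56, 8.96, 8.29]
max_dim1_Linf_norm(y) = 3.63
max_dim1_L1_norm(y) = 8.96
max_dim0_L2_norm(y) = 5.03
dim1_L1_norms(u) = [1.44, 1.66, 1.67]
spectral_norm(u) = 1.01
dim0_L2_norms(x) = [4.43, 3.23, 4.06]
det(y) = 29.99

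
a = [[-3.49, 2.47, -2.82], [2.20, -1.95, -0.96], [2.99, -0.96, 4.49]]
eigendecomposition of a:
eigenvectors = [[-0.69, -0.47, -0.65], [0.66, -0.36, -0.69], [0.29, 0.81, 0.32]]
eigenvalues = [-4.66, 3.15, 0.56]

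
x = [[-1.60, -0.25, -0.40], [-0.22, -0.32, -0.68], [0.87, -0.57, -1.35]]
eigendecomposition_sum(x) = [[-0.80+0.30j, (-0.13-0.26j), -0.20-0.61j], [(-0.11+0.46j), (-0.16-0.02j), (-0.34-0.1j)], [0.44+0.89j, (-0.29+0.17j), -0.67+0.30j]] + [[(-0.8-0.3j),(-0.13+0.26j),-0.20+0.61j], [-0.11-0.46j,(-0.16+0.02j),(-0.34+0.1j)], [0.44-0.89j,-0.29-0.17j,(-0.67-0.3j)]] + [[-0.00-0.00j,0j,(-0-0j)], [0.00+0.00j,-0.00-0.00j,0j], [-0.00-0.00j,0j,-0.00-0.00j]]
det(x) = -0.01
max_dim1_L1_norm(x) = 2.79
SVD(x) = [[-0.62, -0.72, 0.31], [0.09, -0.46, -0.88], [0.78, -0.52, 0.35]] @ diag([1.8904030601371546, 1.6511708414229265, 0.003335065034685586]) @ [[0.87, -0.17, -0.46],[0.49, 0.38, 0.79],[-0.04, 0.91, -0.41]]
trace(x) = -3.27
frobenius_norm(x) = 2.51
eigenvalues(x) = [(-1.63+0.57j), (-1.63-0.57j), (-0+0j)]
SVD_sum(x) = [[-1.02,0.2,0.54], [0.15,-0.03,-0.08], [1.29,-0.25,-0.68]] + [[-0.58, -0.45, -0.94],[-0.37, -0.29, -0.60],[-0.42, -0.32, -0.67]] + [[-0.00,0.0,-0.0],[0.00,-0.0,0.0],[-0.00,0.0,-0.00]]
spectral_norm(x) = 1.89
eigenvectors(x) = [[-0.06+0.61j,-0.06-0.61j,(-0.04+0j)],[(0.26+0.22j),(0.26-0.22j),0.91+0.00j],[(0.71+0j),0.71-0.00j,-0.41+0.00j]]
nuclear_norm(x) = 3.54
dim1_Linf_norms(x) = [1.6, 0.68, 1.35]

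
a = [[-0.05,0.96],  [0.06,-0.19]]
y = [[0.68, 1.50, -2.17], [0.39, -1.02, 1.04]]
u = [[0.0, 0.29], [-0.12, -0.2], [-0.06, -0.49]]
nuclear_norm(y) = 3.73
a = y @ u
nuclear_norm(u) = 0.71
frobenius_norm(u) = 0.62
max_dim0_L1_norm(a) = 1.15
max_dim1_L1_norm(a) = 1.01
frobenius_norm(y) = 3.11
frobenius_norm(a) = 0.98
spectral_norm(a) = 0.98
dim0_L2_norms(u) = [0.13, 0.6]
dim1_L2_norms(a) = [0.96, 0.2]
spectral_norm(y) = 3.03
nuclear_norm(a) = 1.03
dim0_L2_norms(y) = [0.78, 1.81, 2.41]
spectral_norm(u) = 0.61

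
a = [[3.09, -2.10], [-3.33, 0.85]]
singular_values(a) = [5.0, 0.87]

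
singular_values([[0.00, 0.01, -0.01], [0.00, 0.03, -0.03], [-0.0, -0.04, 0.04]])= [0.07, 0.0, 0.0]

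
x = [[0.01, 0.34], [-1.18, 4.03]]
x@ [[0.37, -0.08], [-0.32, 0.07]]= [[-0.11, 0.02], [-1.73, 0.38]]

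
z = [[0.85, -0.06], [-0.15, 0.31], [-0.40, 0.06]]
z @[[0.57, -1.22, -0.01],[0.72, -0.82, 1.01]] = [[0.44, -0.99, -0.07], [0.14, -0.07, 0.31], [-0.18, 0.44, 0.06]]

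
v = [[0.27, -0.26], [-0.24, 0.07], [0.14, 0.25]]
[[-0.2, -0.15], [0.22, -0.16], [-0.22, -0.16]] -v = [[-0.47, 0.11], [0.46, -0.23], [-0.36, -0.41]]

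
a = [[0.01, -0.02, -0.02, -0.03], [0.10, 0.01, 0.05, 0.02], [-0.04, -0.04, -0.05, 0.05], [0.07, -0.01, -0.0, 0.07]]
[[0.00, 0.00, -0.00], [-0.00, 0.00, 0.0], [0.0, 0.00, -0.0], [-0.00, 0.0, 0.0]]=a@[[-0.01, -0.0, 0.02],  [-0.03, -0.0, 0.04],  [0.01, 0.00, -0.02],  [0.00, 0.0, -0.0]]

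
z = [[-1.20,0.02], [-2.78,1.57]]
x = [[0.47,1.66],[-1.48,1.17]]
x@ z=[[-5.18, 2.62],[-1.48, 1.81]]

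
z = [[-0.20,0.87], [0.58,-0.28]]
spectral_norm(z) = 1.01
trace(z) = -0.48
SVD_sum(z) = [[-0.40, 0.76],[0.24, -0.46]] + [[0.20, 0.11], [0.34, 0.18]]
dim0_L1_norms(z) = [0.78, 1.15]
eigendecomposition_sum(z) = [[0.25, 0.29], [0.19, 0.22]] + [[-0.45, 0.58], [0.39, -0.5]]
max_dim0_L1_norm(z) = 1.15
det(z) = -0.45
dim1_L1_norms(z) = [1.07, 0.86]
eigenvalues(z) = [0.47, -0.95]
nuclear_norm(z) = 1.45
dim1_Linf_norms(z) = [0.87, 0.58]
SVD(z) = [[0.86, -0.52],[-0.52, -0.86]] @ diag([1.0065041076848653, 0.4457011119724668]) @ [[-0.47,0.88], [-0.88,-0.47]]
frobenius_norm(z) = 1.10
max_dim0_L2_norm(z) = 0.91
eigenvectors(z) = [[0.79, -0.76], [0.61, 0.65]]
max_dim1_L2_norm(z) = 0.89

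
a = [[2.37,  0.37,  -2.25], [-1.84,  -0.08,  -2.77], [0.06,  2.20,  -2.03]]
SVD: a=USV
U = [[-0.56, 0.69, -0.46], [-0.56, -0.72, -0.41], [-0.62, 0.02, 0.79]]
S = [4.33, 3.02, 1.72]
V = [[-0.08, -0.35, 0.93], [0.98, 0.12, 0.13], [-0.16, 0.93, 0.34]]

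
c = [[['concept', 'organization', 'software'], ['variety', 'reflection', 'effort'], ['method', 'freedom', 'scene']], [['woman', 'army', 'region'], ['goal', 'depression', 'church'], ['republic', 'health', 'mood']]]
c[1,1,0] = 'goal'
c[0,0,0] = 'concept'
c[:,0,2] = ['software', 'region']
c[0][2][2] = 'scene'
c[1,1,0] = 'goal'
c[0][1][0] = 'variety'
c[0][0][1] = 'organization'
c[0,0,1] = 'organization'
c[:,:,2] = [['software', 'effort', 'scene'], ['region', 'church', 'mood']]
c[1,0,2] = 'region'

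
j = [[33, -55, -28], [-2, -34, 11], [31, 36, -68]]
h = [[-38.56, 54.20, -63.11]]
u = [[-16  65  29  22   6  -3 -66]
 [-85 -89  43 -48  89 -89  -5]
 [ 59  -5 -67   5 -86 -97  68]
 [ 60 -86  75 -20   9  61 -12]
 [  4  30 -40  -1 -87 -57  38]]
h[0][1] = 54.2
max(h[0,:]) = 54.2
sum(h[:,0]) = -38.56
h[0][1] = 54.2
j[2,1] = 36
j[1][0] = -2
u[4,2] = -40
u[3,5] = 61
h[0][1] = 54.2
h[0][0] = -38.56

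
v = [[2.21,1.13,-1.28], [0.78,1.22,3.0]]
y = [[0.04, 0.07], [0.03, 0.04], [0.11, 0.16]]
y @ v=[[0.14, 0.13, 0.16],[0.10, 0.08, 0.08],[0.37, 0.32, 0.34]]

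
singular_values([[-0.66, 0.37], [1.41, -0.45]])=[1.66, 0.14]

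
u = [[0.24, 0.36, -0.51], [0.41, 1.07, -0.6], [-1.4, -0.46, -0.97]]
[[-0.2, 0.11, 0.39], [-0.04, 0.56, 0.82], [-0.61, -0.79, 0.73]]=u @ [[-0.07, 0.15, -0.38],[0.31, 0.63, 0.63],[0.58, 0.30, -0.50]]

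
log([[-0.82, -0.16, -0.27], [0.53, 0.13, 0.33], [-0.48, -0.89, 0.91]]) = [[0.16+3.88j, 0.84+1.17j, -0.20+0.41j], [-1.23-2.38j, -2.38-0.72j, 0.50-0.25j], [(-1.27-0.16j), (-2.1-0.05j), 0.14-0.02j]]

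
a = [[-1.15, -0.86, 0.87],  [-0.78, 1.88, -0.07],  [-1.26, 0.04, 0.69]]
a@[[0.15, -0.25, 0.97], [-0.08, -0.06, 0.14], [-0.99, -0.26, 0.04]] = [[-0.96, 0.11, -1.2], [-0.2, 0.1, -0.5], [-0.88, 0.13, -1.19]]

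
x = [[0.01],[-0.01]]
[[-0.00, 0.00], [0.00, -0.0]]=x@[[-0.09,0.43]]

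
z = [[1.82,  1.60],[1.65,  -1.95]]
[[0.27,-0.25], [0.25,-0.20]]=z @ [[0.15,-0.13], [-0.00,-0.01]]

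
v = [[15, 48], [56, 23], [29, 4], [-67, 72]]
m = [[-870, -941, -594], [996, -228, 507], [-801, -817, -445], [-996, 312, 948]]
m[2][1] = -817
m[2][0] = -801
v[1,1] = 23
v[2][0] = 29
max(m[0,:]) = -594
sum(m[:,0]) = -1671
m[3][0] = -996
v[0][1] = 48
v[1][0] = 56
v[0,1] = 48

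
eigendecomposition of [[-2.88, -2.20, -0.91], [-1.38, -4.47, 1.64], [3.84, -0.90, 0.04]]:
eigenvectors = [[(0.11-0.43j), 0.11+0.43j, (0.54+0j)], [-0.22+0.29j, (-0.22-0.29j), 0.81+0.00j], [(-0.82+0j), -0.82-0.00j, (-0.23+0j)]]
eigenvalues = [(-0.74+2.32j), (-0.74-2.32j), (-5.83+0j)]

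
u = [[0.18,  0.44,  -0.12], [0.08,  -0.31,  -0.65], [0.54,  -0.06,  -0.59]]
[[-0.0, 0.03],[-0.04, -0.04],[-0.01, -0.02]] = u @ [[0.05, -0.01], [-0.01, 0.07], [0.07, 0.02]]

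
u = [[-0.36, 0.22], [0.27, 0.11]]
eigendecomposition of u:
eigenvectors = [[-0.90, -0.36], [0.43, -0.93]]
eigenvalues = [-0.46, 0.21]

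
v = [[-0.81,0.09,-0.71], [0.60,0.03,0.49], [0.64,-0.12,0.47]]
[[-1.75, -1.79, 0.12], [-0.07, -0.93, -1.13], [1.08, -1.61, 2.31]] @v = [[0.42, -0.23, 0.42], [-1.22, 0.10, -0.94], [-0.36, -0.23, -0.47]]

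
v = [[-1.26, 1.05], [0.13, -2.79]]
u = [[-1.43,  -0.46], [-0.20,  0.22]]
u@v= [[1.74, -0.22], [0.28, -0.82]]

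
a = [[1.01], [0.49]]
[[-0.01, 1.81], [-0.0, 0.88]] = a @ [[-0.01, 1.79]]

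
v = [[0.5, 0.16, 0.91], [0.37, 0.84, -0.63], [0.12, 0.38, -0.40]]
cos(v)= [[0.81,-0.26,0.01], [-0.19,0.76,-0.03], [-0.07,-0.09,0.99]]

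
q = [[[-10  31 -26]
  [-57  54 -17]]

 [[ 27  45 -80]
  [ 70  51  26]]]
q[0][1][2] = -17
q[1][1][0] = 70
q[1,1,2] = 26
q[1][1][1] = 51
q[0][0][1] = 31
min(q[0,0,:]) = -26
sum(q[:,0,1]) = 76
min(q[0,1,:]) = -57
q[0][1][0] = -57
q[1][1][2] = 26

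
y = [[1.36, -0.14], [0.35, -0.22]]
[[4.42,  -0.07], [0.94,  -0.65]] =y @[[3.36, 0.30],[1.07, 3.44]]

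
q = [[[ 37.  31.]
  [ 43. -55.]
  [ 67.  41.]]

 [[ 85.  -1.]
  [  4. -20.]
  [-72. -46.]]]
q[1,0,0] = 85.0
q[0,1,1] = -55.0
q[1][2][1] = -46.0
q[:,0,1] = [31.0, -1.0]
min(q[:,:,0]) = -72.0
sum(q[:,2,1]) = -5.0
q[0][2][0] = 67.0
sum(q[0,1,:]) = -12.0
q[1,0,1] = -1.0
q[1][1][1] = -20.0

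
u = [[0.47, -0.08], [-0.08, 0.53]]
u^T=[[0.47, -0.08], [-0.08, 0.53]]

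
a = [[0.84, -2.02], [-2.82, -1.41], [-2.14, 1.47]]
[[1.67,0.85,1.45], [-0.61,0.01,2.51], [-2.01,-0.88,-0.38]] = a @ [[0.52,0.17,-0.44], [-0.61,-0.35,-0.90]]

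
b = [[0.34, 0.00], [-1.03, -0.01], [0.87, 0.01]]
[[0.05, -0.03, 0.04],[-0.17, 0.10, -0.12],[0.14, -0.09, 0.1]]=b @ [[0.16, -0.1, 0.12], [0.05, -0.04, -0.12]]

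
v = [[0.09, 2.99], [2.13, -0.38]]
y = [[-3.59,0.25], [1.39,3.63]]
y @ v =[[0.21, -10.83], [7.86, 2.78]]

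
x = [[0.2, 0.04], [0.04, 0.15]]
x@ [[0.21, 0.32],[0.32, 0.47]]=[[0.05, 0.08], [0.06, 0.08]]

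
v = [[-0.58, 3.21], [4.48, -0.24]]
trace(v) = -0.82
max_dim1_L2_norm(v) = 4.49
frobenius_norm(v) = 5.55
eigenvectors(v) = [[-0.66,-0.63], [0.75,-0.78]]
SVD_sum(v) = [[-1.35, 0.37],[4.23, -1.15]] + [[0.77, 2.84], [0.25, 0.91]]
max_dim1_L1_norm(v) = 4.72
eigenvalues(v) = [-4.21, 3.39]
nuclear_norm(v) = 7.70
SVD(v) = [[-0.3, 0.95],[0.95, 0.30]] @ diag([4.604616729475592, 3.0928958557690738]) @ [[0.97, -0.26], [0.26, 0.97]]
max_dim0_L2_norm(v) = 4.52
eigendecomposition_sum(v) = [[-2.20, 1.78], [2.48, -2.01]] + [[1.62, 1.43],  [2.0, 1.77]]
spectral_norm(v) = 4.60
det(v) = -14.24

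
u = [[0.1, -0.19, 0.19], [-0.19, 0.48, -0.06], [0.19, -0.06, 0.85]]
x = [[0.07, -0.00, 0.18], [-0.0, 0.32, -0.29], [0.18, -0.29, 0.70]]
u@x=[[0.04, -0.12, 0.21], [-0.02, 0.17, -0.22], [0.17, -0.27, 0.65]]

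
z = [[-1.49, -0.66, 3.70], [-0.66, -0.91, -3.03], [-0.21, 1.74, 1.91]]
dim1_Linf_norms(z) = [3.7, 3.03, 1.91]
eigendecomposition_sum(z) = [[-1.55+0.00j, (-1.43+0j), 0.35-0.00j], [(-0.51+0j), (-0.47+0j), 0.12-0.00j], [0.14-0.00j, (0.13-0j), (-0.03+0j)]] + [[(0.03+0.3j), (0.38-1.01j), 1.67-0.37j], [(-0.07-0.29j), -0.22+1.04j, (-1.57+0.62j)], [(-0.18+0.15j), (0.8-0.2j), 0.97+0.89j]] + [[(0.03-0.3j), (0.38+1.01j), 1.67+0.37j], [-0.07+0.29j, -0.22-1.04j, (-1.57-0.62j)], [(-0.18-0.15j), 0.80+0.20j, (0.97-0.89j)]]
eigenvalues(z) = [(-2.05+0j), (0.78+2.23j), (0.78-2.23j)]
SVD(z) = [[0.71, -0.69, -0.14], [-0.57, -0.45, -0.69], [0.41, 0.57, -0.71]] @ diag([5.257708794182729, 2.212091679711736, 0.9865336467265996]) @ [[-0.15, 0.14, 0.98], [0.54, 0.84, -0.04], [0.83, -0.52, 0.20]]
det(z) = -11.47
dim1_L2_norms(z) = [4.04, 3.23, 2.59]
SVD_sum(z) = [[-0.55, 0.54, 3.66],  [0.44, -0.43, -2.94],  [-0.32, 0.31, 2.11]] + [[-0.83, -1.28, 0.07], [-0.54, -0.83, 0.04], [0.69, 1.06, -0.05]] + [[-0.12, 0.07, -0.03], [-0.56, 0.36, -0.14], [-0.58, 0.37, -0.14]]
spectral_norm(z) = 5.26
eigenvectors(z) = [[-0.95+0.00j, -0.62+0.00j, -0.62-0.00j], [(-0.31+0j), (0.61-0.1j), 0.61+0.10j], [0.09+0.00j, -0.27-0.39j, (-0.27+0.39j)]]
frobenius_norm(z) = 5.79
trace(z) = -0.49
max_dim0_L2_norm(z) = 5.15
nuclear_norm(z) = 8.46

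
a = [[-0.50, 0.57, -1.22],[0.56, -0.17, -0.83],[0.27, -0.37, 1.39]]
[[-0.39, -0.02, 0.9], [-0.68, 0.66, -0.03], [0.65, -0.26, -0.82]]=a @ [[0.02, 0.34, -0.78],  [0.77, -0.66, -0.11],  [0.67, -0.43, -0.47]]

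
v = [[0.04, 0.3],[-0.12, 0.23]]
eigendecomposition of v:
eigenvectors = [[0.85+0.00j, 0.85-0.00j], [(0.27+0.46j), 0.27-0.46j]]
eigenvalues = [(0.14+0.16j), (0.14-0.16j)]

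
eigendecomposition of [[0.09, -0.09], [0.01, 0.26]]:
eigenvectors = [[-1.0, 0.48], [0.06, -0.88]]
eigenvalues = [0.1, 0.25]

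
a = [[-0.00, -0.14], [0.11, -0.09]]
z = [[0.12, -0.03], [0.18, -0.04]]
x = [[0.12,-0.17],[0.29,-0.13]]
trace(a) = -0.09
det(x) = 0.03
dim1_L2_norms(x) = [0.21, 0.32]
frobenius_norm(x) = 0.38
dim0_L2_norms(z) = [0.22, 0.05]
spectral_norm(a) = 0.18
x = z + a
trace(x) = -0.01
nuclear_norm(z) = 0.22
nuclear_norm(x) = 0.46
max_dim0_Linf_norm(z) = 0.18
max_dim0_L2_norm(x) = 0.31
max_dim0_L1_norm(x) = 0.41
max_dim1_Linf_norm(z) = 0.18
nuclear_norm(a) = 0.27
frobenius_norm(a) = 0.20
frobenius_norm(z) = 0.22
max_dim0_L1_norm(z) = 0.3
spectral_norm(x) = 0.37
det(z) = 0.00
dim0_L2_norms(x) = [0.31, 0.21]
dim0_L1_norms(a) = [0.11, 0.23]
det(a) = 0.02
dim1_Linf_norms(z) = [0.12, 0.18]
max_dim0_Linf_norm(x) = 0.29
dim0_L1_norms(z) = [0.3, 0.07]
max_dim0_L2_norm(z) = 0.22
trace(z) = 0.08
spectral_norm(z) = 0.22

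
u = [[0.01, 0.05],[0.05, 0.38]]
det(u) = 0.001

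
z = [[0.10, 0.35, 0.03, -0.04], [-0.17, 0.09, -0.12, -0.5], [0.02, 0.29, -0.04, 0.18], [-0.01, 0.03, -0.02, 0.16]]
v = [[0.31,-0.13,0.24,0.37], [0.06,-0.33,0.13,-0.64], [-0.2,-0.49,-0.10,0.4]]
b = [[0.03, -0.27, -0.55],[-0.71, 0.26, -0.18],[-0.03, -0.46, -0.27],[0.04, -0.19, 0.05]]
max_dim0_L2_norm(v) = 0.84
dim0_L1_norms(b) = [0.81, 1.18, 1.05]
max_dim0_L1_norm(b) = 1.18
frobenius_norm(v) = 1.14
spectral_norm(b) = 0.81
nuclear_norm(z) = 1.20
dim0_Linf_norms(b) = [0.71, 0.46, 0.55]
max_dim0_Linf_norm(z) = 0.5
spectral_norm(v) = 0.84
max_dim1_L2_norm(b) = 0.78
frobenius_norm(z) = 0.76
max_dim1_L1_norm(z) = 0.88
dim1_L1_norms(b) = [0.85, 1.15, 0.76, 0.28]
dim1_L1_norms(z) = [0.52, 0.88, 0.53, 0.22]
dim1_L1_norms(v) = [1.05, 1.16, 1.19]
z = b @ v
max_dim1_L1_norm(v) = 1.19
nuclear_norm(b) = 1.84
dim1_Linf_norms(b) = [0.55, 0.71, 0.46, 0.19]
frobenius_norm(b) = 1.14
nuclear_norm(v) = 1.92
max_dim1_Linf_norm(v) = 0.64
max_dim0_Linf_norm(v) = 0.64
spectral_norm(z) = 0.58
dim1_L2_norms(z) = [0.37, 0.55, 0.34, 0.16]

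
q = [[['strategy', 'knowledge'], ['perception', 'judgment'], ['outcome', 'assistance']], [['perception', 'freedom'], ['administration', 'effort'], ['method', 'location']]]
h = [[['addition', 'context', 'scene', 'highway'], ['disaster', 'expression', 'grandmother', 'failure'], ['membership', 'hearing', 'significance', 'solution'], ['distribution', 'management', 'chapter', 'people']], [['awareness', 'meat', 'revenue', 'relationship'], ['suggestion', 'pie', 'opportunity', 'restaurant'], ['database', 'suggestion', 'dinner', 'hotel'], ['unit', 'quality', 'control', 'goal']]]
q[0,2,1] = 'assistance'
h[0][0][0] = 'addition'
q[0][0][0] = 'strategy'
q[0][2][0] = 'outcome'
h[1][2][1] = 'suggestion'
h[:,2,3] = ['solution', 'hotel']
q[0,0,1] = 'knowledge'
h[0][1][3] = 'failure'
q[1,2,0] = 'method'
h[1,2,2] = 'dinner'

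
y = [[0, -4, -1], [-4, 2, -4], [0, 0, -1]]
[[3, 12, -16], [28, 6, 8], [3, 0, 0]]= y@ [[-4, -3, 0], [0, -3, 4], [-3, 0, 0]]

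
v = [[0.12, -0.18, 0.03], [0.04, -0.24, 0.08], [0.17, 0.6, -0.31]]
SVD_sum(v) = [[-0.02, -0.14, 0.07], [-0.04, -0.22, 0.1], [0.11, 0.62, -0.29]] + [[0.14, -0.04, -0.04],[0.08, -0.02, -0.02],[0.06, -0.02, -0.02]] + [[0.00, 0.00, 0.0], [-0.0, -0.00, -0.0], [-0.0, -0.0, -0.0]]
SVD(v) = [[0.21, -0.82, -0.53], [0.32, -0.45, 0.83], [-0.92, -0.34, 0.17]] @ diag([0.7502933264129847, 0.18801740973226555, 0.003062348397447]) @ [[-0.16, -0.89, 0.42], [-0.93, 0.28, 0.24], [-0.33, -0.36, -0.87]]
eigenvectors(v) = [[0.68, -0.29, -0.12], [0.25, -0.36, -0.27], [0.68, -0.89, 0.95]]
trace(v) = -0.43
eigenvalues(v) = [0.08, -0.01, -0.5]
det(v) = 0.00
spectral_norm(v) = 0.75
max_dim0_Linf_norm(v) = 0.6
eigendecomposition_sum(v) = [[0.12,-0.08,-0.01], [0.04,-0.03,-0.0], [0.12,-0.08,-0.01]] + [[0.0, -0.01, -0.00], [0.01, -0.01, -0.0], [0.01, -0.02, -0.01]] + [[-0.00, -0.09, 0.04], [-0.01, -0.2, 0.08], [0.04, 0.70, -0.3]]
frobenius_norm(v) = 0.77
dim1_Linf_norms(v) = [0.18, 0.24, 0.6]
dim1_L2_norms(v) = [0.22, 0.26, 0.7]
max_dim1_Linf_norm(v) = 0.6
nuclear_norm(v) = 0.94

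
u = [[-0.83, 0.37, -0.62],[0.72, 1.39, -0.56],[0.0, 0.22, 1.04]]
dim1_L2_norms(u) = [1.1, 1.66, 1.06]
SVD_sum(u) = [[0.11, 0.30, -0.20], [0.47, 1.29, -0.85], [-0.11, -0.3, 0.20]] + [[-0.56, -0.22, -0.65], [0.25, 0.1, 0.29], [0.52, 0.2, 0.59]] + [[-0.38,0.29,0.23], [-0.01,0.00,0.00], [-0.41,0.31,0.25]]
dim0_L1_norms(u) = [1.55, 1.98, 2.22]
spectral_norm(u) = 1.70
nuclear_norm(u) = 3.75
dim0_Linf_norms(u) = [0.83, 1.39, 1.04]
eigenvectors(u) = [[0.96+0.00j, (0.09+0.1j), (0.09-0.1j)], [-0.29+0.00j, 0.87+0.00j, 0.87-0.00j], [0.03+0.00j, 0.28-0.38j, 0.28+0.38j]]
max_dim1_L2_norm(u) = 1.66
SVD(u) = [[-0.22, -0.7, -0.68], [-0.95, 0.31, -0.01], [0.22, 0.64, -0.73]] @ diag([1.700109136599606, 1.2684260535165914, 0.7778330607597413]) @ [[-0.29, -0.80, 0.53], [0.64, 0.25, 0.73], [0.71, -0.55, -0.43]]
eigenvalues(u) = [(-0.96+0j), (1.28+0.33j), (1.28-0.33j)]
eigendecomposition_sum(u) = [[-0.90-0.00j, (0.16-0j), (-0.23+0j)], [0.27+0.00j, -0.05+0.00j, (0.07-0j)], [(-0.03-0j), (0.01-0j), -0.01+0.00j]] + [[(0.04+0.01j), (0.1+0.05j), (-0.19+0.1j)], [(0.23-0.13j), (0.72-0.28j), -0.31+1.43j], [(0.01-0.14j), (0.11-0.41j), (0.52+0.6j)]] + [[0.04-0.01j, 0.10-0.05j, (-0.19-0.1j)],[0.23+0.13j, 0.72+0.28j, -0.31-1.43j],[0.01+0.14j, 0.11+0.41j, 0.52-0.60j]]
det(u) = -1.68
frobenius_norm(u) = 2.26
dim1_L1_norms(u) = [1.82, 2.67, 1.26]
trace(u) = 1.60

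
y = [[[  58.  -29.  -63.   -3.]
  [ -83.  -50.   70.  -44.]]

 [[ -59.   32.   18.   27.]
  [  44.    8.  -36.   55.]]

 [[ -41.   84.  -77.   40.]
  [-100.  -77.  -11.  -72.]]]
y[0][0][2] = -63.0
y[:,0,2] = [-63.0, 18.0, -77.0]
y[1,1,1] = 8.0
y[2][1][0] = -100.0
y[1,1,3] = 55.0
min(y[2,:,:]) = -100.0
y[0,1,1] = -50.0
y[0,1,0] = -83.0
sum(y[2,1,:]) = -260.0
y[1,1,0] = 44.0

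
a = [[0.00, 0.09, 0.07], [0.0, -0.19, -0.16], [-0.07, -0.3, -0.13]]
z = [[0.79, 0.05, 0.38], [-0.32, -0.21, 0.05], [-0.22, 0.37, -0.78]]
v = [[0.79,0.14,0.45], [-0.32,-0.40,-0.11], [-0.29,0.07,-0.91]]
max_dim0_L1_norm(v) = 1.47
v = z + a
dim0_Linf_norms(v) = [0.79, 0.4, 0.91]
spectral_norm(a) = 0.43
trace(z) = -0.20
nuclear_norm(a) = 0.50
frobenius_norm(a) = 0.43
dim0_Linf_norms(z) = [0.79, 0.37, 0.78]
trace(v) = -0.52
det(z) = 0.04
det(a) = 0.00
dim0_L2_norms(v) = [0.9, 0.43, 1.02]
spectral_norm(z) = 1.12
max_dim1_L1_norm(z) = 1.37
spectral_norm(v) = 1.27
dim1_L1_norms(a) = [0.16, 0.35, 0.5]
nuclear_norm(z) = 1.85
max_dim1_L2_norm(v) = 0.96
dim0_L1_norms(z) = [1.33, 0.63, 1.21]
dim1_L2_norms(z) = [0.88, 0.39, 0.89]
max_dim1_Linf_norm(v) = 0.91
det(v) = 0.20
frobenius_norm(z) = 1.31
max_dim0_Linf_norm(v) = 0.91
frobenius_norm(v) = 1.43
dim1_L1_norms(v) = [1.38, 0.83, 1.27]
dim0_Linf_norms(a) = [0.07, 0.3, 0.16]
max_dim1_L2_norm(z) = 0.89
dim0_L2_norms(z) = [0.88, 0.43, 0.87]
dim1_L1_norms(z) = [1.22, 0.58, 1.37]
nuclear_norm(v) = 2.13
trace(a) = -0.32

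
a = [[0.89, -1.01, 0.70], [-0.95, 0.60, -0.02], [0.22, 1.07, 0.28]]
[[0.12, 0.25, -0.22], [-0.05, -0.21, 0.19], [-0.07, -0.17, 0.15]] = a @ [[-0.0, 0.11, -0.11], [-0.08, -0.17, 0.15], [0.06, -0.03, 0.04]]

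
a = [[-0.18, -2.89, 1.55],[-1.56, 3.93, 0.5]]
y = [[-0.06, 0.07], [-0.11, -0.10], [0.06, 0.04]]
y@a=[[-0.10, 0.45, -0.06], [0.18, -0.08, -0.22], [-0.07, -0.02, 0.11]]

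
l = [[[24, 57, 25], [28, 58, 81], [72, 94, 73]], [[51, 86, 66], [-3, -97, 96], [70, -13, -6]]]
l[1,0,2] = 66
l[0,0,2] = 25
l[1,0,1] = 86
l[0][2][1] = 94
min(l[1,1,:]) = -97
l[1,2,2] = -6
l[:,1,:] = [[28, 58, 81], [-3, -97, 96]]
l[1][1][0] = -3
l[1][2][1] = -13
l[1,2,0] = 70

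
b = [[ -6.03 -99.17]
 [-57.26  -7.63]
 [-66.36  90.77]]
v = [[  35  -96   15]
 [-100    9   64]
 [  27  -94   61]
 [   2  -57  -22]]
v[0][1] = -96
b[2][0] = -66.36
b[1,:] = [-57.26, -7.63]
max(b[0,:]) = -6.03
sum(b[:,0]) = -129.65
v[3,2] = -22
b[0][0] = -6.03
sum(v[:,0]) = -36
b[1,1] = -7.63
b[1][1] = -7.63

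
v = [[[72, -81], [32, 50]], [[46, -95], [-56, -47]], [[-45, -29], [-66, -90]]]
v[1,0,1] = -95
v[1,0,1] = -95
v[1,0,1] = -95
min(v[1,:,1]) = -95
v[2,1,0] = -66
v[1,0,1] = -95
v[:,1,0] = [32, -56, -66]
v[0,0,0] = 72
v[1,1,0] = -56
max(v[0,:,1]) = 50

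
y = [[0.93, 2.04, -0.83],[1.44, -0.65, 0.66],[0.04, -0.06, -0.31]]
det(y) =1.239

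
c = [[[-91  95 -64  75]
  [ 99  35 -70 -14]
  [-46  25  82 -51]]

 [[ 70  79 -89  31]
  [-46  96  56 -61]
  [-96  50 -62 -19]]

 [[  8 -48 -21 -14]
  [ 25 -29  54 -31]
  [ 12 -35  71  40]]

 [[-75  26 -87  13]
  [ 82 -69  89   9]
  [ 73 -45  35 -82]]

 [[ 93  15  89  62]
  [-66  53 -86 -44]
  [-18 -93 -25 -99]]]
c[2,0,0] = 8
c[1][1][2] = 56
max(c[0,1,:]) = 99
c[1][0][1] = 79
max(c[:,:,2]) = 89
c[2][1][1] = -29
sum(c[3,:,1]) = -88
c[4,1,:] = [-66, 53, -86, -44]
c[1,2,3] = -19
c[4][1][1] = 53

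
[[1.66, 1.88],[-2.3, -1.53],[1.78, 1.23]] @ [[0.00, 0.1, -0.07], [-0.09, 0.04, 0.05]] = [[-0.17, 0.24, -0.02],[0.14, -0.29, 0.08],[-0.11, 0.23, -0.06]]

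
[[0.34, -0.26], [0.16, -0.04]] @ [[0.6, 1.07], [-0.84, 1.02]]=[[0.42, 0.1], [0.13, 0.13]]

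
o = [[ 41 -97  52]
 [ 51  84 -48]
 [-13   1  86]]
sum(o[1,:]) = 87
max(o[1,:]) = 84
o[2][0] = -13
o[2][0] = -13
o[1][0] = 51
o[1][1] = 84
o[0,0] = 41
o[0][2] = 52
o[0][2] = 52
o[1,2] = -48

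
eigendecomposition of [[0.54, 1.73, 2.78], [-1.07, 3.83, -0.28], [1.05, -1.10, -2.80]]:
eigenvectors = [[0.48, 0.88, -0.56], [0.88, 0.46, -0.05], [-0.08, 0.09, 0.83]]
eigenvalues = [3.27, 1.74, -3.44]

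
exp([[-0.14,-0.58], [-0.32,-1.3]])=[[0.93, -0.31], [-0.17, 0.31]]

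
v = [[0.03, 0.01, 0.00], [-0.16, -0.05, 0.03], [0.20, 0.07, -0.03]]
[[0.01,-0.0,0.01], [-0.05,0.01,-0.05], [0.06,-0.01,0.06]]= v@[[0.35, -0.03, 0.26], [-0.16, -0.14, 0.26], [-0.19, -0.18, 0.21]]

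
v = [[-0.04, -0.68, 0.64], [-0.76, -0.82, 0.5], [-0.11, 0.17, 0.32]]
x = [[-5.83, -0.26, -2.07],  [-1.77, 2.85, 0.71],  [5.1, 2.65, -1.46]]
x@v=[[0.66,3.83,-4.52], [-2.17,-1.01,0.52], [-2.06,-5.89,4.12]]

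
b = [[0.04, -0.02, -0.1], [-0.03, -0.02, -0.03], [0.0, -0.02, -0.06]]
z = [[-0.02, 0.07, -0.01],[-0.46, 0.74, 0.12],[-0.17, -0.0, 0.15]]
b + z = [[0.02, 0.05, -0.11], [-0.49, 0.72, 0.09], [-0.17, -0.02, 0.09]]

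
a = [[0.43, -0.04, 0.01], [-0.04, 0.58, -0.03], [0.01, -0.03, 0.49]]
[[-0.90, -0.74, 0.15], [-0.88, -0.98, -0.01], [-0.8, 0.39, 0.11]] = a@[[-2.21,-1.91,0.34], [-1.76,-1.78,0.02], [-1.69,0.72,0.22]]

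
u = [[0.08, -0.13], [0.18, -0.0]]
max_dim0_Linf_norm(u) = 0.18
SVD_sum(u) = [[0.11, -0.05], [0.16, -0.06]] + [[-0.03, -0.08], [0.02, 0.06]]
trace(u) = 0.08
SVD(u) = [[-0.59, -0.81],[-0.81, 0.59]] @ diag([0.20724801159610426, 0.11290820027553818]) @ [[-0.93,0.37], [0.37,0.93]]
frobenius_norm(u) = 0.24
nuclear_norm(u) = 0.32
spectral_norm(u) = 0.21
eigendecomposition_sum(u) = [[(0.04+0.07j),(-0.06+0.02j)], [0.09-0.02j,0.00+0.08j]] + [[(0.04-0.07j), (-0.06-0.02j)],[0.09+0.02j, -0.00-0.08j]]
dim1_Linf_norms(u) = [0.13, 0.18]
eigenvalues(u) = [(0.04+0.15j), (0.04-0.15j)]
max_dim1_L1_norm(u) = 0.21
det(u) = 0.02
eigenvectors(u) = [[(0.17+0.63j), (0.17-0.63j)], [(0.76+0j), 0.76-0.00j]]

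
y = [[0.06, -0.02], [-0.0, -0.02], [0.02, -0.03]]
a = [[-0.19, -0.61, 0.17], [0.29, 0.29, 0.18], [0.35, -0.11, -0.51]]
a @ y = [[-0.01,  0.01], [0.02,  -0.02], [0.01,  0.01]]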